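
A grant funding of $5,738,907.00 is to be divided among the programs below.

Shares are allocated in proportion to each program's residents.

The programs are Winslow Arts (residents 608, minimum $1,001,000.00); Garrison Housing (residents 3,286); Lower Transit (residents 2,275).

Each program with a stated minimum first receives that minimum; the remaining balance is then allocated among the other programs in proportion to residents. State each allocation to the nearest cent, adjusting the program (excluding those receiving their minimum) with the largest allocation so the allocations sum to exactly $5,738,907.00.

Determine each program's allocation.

Winslow Arts: $1,001,000.00 | Garrison Housing: $2,799,633.59 | Lower Transit: $1,938,273.41

Guaranteed amounts: Winslow Arts $1,001,000.00. Remaining pool $4,737,907.00.
Remaining pool split over remaining residents 5,561: Garrison Housing 2,799,633.5914 → $2,799,633.59; Lower Transit 1,938,273.4086 → $1,938,273.41.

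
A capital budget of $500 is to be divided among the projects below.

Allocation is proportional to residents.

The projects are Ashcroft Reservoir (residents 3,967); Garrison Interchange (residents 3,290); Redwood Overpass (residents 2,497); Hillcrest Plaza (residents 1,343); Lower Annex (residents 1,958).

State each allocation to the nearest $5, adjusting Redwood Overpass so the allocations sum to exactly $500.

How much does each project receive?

Sum of residents: 13,055.
Raw shares: Ashcroft Reservoir 3,967/13,055 × $500 = 151.93; Garrison Interchange 3,290/13,055 × $500 = 126.01; Redwood Overpass 2,497/13,055 × $500 = 95.63; Hillcrest Plaza 1,343/13,055 × $500 = 51.44; Lower Annex 1,958/13,055 × $500 = 74.99.
After rounding ($5): Ashcroft Reservoir $150; Garrison Interchange $125; Redwood Overpass $95; Hillcrest Plaza $50; Lower Annex $75. Sum = $495.
Difference $500 − $495 = +$5 applied to Redwood Overpass: Redwood Overpass becomes $100.

Ashcroft Reservoir: $150 · Garrison Interchange: $125 · Redwood Overpass: $100 · Hillcrest Plaza: $50 · Lower Annex: $75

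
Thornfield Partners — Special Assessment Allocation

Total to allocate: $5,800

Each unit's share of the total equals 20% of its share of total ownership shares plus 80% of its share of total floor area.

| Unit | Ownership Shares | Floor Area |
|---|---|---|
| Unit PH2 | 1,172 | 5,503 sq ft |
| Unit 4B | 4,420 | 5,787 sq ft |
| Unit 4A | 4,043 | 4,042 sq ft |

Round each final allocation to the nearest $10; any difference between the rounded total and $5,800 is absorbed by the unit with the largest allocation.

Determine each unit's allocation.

Ownership shares total 9,635; floor area total 15,332.
Blended shares (20% ownership shares + 80% floor area): Unit PH2 0.3115; Unit 4B 0.3937; Unit 4A 0.2948.
Pro-rata amounts: Unit PH2 1,806.50; Unit 4B 2,283.49; Unit 4A 1,710.01.
After rounding ($10): Unit PH2 $1,810; Unit 4B $2,280; Unit 4A $1,710. Sum = $5,800.
Sum already equals the total — no adjustment.

Unit PH2: $1,810 · Unit 4B: $2,280 · Unit 4A: $1,710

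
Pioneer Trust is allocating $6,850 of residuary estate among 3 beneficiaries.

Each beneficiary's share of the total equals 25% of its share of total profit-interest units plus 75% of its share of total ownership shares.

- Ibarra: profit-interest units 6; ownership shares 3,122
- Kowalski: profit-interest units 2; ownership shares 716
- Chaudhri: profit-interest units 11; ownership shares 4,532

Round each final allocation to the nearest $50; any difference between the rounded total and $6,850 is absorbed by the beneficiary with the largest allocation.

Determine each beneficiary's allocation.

Profit-interest units total 19; ownership shares total 8,370.
Composite weights (25% profit-interest units + 75% ownership shares): Ibarra 0.3587; Kowalski 0.0905; Chaudhri 0.5508.
Unrounded shares: Ibarra 2,457.07; Kowalski 619.74; Chaudhri 3,773.19.
After rounding ($50): Ibarra $2,450; Kowalski $600; Chaudhri $3,750. Sum = $6,800.
Difference $6,850 − $6,800 = +$50 applied to largest allocation (Chaudhri): Chaudhri becomes $3,800.

Ibarra: $2,450; Kowalski: $600; Chaudhri: $3,800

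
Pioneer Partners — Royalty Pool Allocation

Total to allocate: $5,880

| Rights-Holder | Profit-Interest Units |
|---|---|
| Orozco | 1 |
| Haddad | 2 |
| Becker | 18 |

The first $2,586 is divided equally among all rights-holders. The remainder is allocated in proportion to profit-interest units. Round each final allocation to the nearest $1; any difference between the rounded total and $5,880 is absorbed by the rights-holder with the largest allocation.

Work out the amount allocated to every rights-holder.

Orozco: $1,019 · Haddad: $1,176 · Becker: $3,685

Equal tier: $2,586 ÷ 3 = $862 apiece.
Remainder $3,294 by profit-interest units (total 21): Orozco 156.86 → $157; Haddad 313.71 → $314; Becker 2,823.43 → $2,823.
Totals: Orozco $862 + $157 = $1,019; Haddad $862 + $314 = $1,176; Becker $862 + $2,823 = $3,685.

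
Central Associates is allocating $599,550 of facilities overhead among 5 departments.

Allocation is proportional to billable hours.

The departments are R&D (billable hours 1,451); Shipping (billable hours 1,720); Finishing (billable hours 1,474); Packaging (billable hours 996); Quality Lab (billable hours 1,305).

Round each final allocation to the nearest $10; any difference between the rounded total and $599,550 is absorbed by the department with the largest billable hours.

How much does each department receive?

R&D: $125,240; Shipping: $148,470; Finishing: $127,230; Packaging: $85,970; Quality Lab: $112,640

Sum of billable hours: 6,946.
Pro-rata amounts: R&D 1,451/6,946 × $599,550 = 125,244.32; Shipping 1,720/6,946 × $599,550 = 148,463.29; Finishing 1,474/6,946 × $599,550 = 127,229.59; Packaging 996/6,946 × $599,550 = 85,970.60; Quality Lab 1,305/6,946 × $599,550 = 112,642.20.
Rounded to nearest $10: R&D $125,240; Shipping $148,460; Finishing $127,230; Packaging $85,970; Quality Lab $112,640. Sum = $599,540.
Difference $599,550 − $599,540 = +$10 applied to largest billable hours (Shipping): Shipping becomes $148,470.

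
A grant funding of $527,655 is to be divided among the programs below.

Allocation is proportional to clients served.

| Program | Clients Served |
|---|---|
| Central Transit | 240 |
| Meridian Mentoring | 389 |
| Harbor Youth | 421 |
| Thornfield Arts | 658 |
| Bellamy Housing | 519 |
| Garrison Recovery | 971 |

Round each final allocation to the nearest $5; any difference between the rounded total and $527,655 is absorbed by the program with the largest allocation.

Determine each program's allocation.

Sum of clients served: 3,198.
Raw shares: Central Transit 240/3,198 × $527,655 = 39,598.87; Meridian Mentoring 389/3,198 × $527,655 = 64,183.18; Harbor Youth 421/3,198 × $527,655 = 69,463.03; Thornfield Arts 658/3,198 × $527,655 = 108,566.91; Bellamy Housing 519/3,198 × $527,655 = 85,632.57; Garrison Recovery 971/3,198 × $527,655 = 160,210.45.
After rounding ($5): Central Transit $39,600; Meridian Mentoring $64,185; Harbor Youth $69,465; Thornfield Arts $108,565; Bellamy Housing $85,635; Garrison Recovery $160,210. Sum = $527,660.
Difference $527,655 − $527,660 = −$5 applied to largest allocation (Garrison Recovery): Garrison Recovery becomes $160,205.

Central Transit: $39,600 | Meridian Mentoring: $64,185 | Harbor Youth: $69,465 | Thornfield Arts: $108,565 | Bellamy Housing: $85,635 | Garrison Recovery: $160,205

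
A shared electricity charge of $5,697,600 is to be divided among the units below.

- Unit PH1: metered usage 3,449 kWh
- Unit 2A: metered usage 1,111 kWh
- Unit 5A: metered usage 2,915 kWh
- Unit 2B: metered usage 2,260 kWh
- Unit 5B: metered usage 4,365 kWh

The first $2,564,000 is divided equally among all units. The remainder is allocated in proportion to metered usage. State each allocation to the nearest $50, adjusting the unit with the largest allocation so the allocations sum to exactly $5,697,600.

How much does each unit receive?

Unit PH1: $1,279,300 | Unit 2A: $759,700 | Unit 5A: $1,160,650 | Unit 2B: $1,015,050 | Unit 5B: $1,482,900

Equal tier: $2,564,000 ÷ 5 = $512,800 apiece.
Remainder $3,133,600 by metered usage (total 14,100): Unit PH1 766,509.67 → $766,500; Unit 2A 246,909.90 → $246,900; Unit 5A 647,832.91 → $647,850; Unit 2B 502,264.96 → $502,250; Unit 5B 970,082.55 → $970,100.
Totals: Unit PH1 $512,800 + $766,500 = $1,279,300; Unit 2A $512,800 + $246,900 = $759,700; Unit 5A $512,800 + $647,850 = $1,160,650; Unit 2B $512,800 + $502,250 = $1,015,050; Unit 5B $512,800 + $970,100 = $1,482,900.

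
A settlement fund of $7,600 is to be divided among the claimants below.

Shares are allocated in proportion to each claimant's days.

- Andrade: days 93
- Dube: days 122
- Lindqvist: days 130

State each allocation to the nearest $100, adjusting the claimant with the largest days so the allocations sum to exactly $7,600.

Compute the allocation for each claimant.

Total days = 93 + 122 + 130 = 345.
Proportional shares: Andrade 2,048.70; Dube 2,687.54; Lindqvist 2,863.77.
After rounding ($100): Andrade $2,000; Dube $2,700; Lindqvist $2,900. Sum = $7,600.
No rounding difference to absorb.

Andrade: $2,000; Dube: $2,700; Lindqvist: $2,900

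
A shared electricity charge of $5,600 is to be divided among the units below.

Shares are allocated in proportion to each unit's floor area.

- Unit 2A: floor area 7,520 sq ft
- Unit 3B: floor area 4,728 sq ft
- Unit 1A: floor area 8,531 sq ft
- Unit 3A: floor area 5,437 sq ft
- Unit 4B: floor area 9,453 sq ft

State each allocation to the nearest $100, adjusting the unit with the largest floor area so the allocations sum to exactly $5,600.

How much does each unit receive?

Unit 2A: $1,200; Unit 3B: $700; Unit 1A: $1,300; Unit 3A: $900; Unit 4B: $1,500

Combined floor area = 7,520 + 4,728 + 8,531 + 5,437 + 9,453 = 35,669.
Pro-rata amounts: Unit 2A 1,180.63; Unit 3B 742.29; Unit 1A 1,339.36; Unit 3A 853.60; Unit 4B 1,484.11.
After rounding ($100): Unit 2A $1,200; Unit 3B $700; Unit 1A $1,300; Unit 3A $900; Unit 4B $1,500. Sum = $5,600.
Sum already equals the total — no adjustment.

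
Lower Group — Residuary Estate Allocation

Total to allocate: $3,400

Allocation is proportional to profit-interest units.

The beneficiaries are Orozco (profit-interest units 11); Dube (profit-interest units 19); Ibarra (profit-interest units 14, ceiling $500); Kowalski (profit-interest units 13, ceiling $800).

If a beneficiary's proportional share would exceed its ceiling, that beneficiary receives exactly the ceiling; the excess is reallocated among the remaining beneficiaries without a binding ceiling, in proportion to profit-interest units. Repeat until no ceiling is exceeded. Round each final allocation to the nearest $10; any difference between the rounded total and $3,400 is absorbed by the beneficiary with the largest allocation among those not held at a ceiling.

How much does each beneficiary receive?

Orozco: $770 · Dube: $1,330 · Ibarra: $500 · Kowalski: $800

Combined profit-interest units = 57.
Unconstrained shares: Orozco 656.14; Dube 1,133.33; Ibarra 835.09; Kowalski 775.44.
Cap binds for Ibarra ($500); residual $2,900 reallocated over remaining profit-interest units 43.
Cap binds for Kowalski ($800); residual $2,100 reallocated over remaining profit-interest units 30.
Shares after redistribution: Orozco 770.00 → $770; Dube 1,330.00 → $1,330.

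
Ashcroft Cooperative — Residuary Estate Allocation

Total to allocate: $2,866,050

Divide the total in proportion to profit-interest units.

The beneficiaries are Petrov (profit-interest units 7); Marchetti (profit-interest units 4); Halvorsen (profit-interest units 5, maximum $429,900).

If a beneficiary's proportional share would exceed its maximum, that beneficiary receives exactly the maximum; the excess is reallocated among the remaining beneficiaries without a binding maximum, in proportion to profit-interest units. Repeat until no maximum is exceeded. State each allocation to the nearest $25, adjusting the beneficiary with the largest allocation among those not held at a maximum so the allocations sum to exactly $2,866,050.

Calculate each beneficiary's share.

Petrov: $1,550,275 | Marchetti: $885,875 | Halvorsen: $429,900

Profit-interest units total: 16.
Proportional shares (ignoring caps): Petrov 1,253,896.88; Marchetti 716,512.50; Halvorsen 895,640.62.
Cap binds for Halvorsen ($429,900); residual $2,436,150 reallocated over remaining profit-interest units 11.
Remaining shares: Petrov 1,550,277.27 → $1,550,275; Marchetti 885,872.73 → $885,875.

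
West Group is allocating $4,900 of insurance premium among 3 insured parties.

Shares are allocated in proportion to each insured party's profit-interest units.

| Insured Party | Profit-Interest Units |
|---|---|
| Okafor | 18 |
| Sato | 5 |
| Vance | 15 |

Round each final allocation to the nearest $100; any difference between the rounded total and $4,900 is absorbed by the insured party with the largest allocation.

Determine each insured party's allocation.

Sum of profit-interest units: 38.
Proportional shares: Okafor 18/38 × $4,900 = 2,321.05; Sato 5/38 × $4,900 = 644.74; Vance 15/38 × $4,900 = 1,934.21.
At nearest $100: Okafor $2,300; Sato $600; Vance $1,900. Sum = $4,800.
Difference $4,900 − $4,800 = +$100 applied to largest allocation (Okafor): Okafor becomes $2,400.

Okafor: $2,400; Sato: $600; Vance: $1,900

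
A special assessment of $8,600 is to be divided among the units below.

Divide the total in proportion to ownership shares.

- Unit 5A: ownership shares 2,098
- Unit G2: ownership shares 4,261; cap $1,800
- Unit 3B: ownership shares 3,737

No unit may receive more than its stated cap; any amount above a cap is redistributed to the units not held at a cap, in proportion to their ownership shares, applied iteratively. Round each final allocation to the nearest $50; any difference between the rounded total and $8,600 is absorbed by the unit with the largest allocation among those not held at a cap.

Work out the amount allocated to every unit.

Ownership shares total: 10,096.
Unconstrained shares: Unit 5A 1,787.12; Unit G2 3,629.62; Unit 3B 3,183.26.
Held at cap: Unit G2 ($1,800); balance $6,800 reallocated over remaining ownership shares 5,835.
Redistributed shares: Unit 5A 2,444.97 → $2,450; Unit 3B 4,355.03 → $4,350.

Unit 5A: $2,450 · Unit G2: $1,800 · Unit 3B: $4,350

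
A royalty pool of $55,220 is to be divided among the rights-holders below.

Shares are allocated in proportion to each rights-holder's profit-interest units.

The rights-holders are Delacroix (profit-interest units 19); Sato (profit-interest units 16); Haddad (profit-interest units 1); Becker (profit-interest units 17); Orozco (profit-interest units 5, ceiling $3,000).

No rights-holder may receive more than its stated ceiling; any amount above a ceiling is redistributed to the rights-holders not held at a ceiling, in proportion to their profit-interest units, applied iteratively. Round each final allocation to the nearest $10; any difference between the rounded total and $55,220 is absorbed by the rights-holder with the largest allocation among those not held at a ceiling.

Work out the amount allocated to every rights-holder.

Delacroix: $18,720 | Sato: $15,760 | Haddad: $990 | Becker: $16,750 | Orozco: $3,000

Sum of profit-interest units: 58.
Unconstrained shares: Delacroix 18,089.31; Sato 15,233.10; Haddad 952.07; Becker 16,185.17; Orozco 4,760.34.
Cap binds for Orozco ($3,000); residual $52,220 reallocated over remaining profit-interest units 53.
Redistributed shares: Delacroix 18,720.38 → $18,720; Sato 15,764.53 → $15,760; Haddad 985.28 → $990; Becker 16,749.81 → $16,750.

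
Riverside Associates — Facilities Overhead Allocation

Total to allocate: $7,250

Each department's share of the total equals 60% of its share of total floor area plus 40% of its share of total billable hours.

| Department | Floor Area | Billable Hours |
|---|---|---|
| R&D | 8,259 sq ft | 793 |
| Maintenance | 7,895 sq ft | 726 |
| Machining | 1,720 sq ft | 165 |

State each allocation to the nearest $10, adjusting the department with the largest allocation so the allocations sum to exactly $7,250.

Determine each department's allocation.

Floor area total 17,874; billable hours total 1,684.
Combined weights (60% floor area + 40% billable hours): R&D 0.4656; Maintenance 0.4375; Machining 0.0969.
Proportional shares: R&D 3,375.61; Maintenance 3,171.65; Machining 702.74.
Rounded to nearest $10: R&D $3,380; Maintenance $3,170; Machining $700. Sum = $7,250.
Sum already equals the total — no adjustment.

R&D: $3,380; Maintenance: $3,170; Machining: $700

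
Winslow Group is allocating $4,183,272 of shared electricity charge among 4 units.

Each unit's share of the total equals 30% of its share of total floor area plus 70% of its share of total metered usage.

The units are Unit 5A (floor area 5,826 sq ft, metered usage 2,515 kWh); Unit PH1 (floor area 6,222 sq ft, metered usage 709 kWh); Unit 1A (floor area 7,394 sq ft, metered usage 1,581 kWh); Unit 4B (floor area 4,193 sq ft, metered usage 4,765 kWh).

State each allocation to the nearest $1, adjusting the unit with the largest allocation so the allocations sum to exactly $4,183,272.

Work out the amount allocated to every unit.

Floor area total 23,635; metered usage total 9,570.
Composite weights (30% floor area + 70% metered usage): Unit 5A 0.2579; Unit PH1 0.1308; Unit 1A 0.2095; Unit 4B 0.4018.
Pro-rata amounts: Unit 5A 1,078,907.45; Unit PH1 547,322.88; Unit 1A 876,374.45; Unit 4B 1,680,667.22.
Rounded to nearest $1: Unit 5A $1,078,907; Unit PH1 $547,323; Unit 1A $876,374; Unit 4B $1,680,667. Sum = $4,183,271.
Difference $4,183,272 − $4,183,271 = +$1 applied to largest allocation (Unit 4B): Unit 4B becomes $1,680,668.

Unit 5A: $1,078,907 · Unit PH1: $547,323 · Unit 1A: $876,374 · Unit 4B: $1,680,668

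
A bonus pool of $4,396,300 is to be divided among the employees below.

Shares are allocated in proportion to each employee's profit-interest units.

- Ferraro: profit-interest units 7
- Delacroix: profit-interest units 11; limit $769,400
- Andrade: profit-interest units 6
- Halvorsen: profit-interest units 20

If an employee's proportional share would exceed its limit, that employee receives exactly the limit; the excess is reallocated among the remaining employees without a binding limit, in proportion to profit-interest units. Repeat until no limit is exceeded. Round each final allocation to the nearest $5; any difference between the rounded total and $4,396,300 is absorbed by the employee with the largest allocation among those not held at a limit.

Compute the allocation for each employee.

Total profit-interest units = 44.
Proportional shares (ignoring caps): Ferraro 699,411.36; Delacroix 1,099,075.00; Andrade 599,495.45; Halvorsen 1,998,318.18.
Capped: Delacroix ($769,400); remaining pool $3,626,900 reallocated over remaining profit-interest units 33.
Redistributed shares: Ferraro 769,342.42 → $769,340; Andrade 659,436.36 → $659,435; Halvorsen 2,198,121.21 → $2,198,120.
Rounding difference +$5 applied to Halvorsen → $2,198,125.

Ferraro: $769,340; Delacroix: $769,400; Andrade: $659,435; Halvorsen: $2,198,125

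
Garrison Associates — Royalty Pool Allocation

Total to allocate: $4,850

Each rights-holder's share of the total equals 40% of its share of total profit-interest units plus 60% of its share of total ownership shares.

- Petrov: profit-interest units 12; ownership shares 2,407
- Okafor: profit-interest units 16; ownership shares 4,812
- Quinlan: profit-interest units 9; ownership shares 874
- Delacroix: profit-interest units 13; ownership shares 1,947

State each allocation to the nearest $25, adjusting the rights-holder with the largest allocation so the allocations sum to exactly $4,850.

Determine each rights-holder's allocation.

Totals — profit-interest units 50, ownership shares 10,040.
Blended shares (40% profit-interest units + 60% ownership shares): Petrov 0.2398; Okafor 0.4156; Quinlan 0.1242; Delacroix 0.2204.
Pro-rata amounts: Petrov 1,163.25; Okafor 2,015.51; Quinlan 602.52; Delacroix 1,068.72.
Rounded to nearest $25: Petrov $1,175; Okafor $2,025; Quinlan $600; Delacroix $1,075. Sum = $4,875.
Difference $4,850 − $4,875 = −$25 applied to largest allocation (Okafor): Okafor becomes $2,000.

Petrov: $1,175 | Okafor: $2,000 | Quinlan: $600 | Delacroix: $1,075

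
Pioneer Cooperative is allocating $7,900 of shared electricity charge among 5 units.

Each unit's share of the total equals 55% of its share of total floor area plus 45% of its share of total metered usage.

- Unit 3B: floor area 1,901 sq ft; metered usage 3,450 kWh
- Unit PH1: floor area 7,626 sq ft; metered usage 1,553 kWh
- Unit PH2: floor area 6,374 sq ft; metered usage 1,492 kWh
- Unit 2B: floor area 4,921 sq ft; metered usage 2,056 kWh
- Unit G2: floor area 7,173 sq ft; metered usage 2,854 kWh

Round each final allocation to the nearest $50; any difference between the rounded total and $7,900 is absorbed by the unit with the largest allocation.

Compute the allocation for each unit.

Totals — floor area 27,995, metered usage 11,405.
Composite weights (55% floor area + 45% metered usage): Unit 3B 0.1735; Unit PH1 0.2111; Unit PH2 0.1841; Unit 2B 0.1778; Unit G2 0.2535.
Unrounded shares: Unit 3B 1,370.43; Unit PH1 1,667.68; Unit PH2 1,454.35; Unit 2B 1,404.64; Unit G2 2,002.90.
At nearest $50: Unit 3B $1,350; Unit PH1 $1,650; Unit PH2 $1,450; Unit 2B $1,400; Unit G2 $2,000. Sum = $7,850.
Difference $7,900 − $7,850 = +$50 applied to largest allocation (Unit G2): Unit G2 becomes $2,050.

Unit 3B: $1,350 · Unit PH1: $1,650 · Unit PH2: $1,450 · Unit 2B: $1,400 · Unit G2: $2,050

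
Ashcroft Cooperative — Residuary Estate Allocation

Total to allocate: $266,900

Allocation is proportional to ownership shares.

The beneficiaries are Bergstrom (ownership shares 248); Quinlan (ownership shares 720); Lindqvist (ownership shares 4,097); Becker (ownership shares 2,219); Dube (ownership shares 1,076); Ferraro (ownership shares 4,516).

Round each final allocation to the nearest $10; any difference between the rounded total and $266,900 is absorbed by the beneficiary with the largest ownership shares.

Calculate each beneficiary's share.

Bergstrom: $5,140; Quinlan: $14,920; Lindqvist: $84,920; Becker: $46,000; Dube: $22,300; Ferraro: $93,620

Ownership shares total: 12,876.
Pro-rata amounts: Bergstrom 248/12,876 × $266,900 = 5,140.66; Quinlan 720/12,876 × $266,900 = 14,924.51; Lindqvist 4,097/12,876 × $266,900 = 84,924.61; Becker 2,219/12,876 × $266,900 = 45,996.51; Dube 1,076/12,876 × $266,900 = 22,303.85; Ferraro 4,516/12,876 × $266,900 = 93,609.85.
After rounding ($10): Bergstrom $5,140; Quinlan $14,920; Lindqvist $84,920; Becker $46,000; Dube $22,300; Ferraro $93,610. Sum = $266,890.
Difference $266,900 − $266,890 = +$10 applied to largest ownership shares (Ferraro): Ferraro becomes $93,620.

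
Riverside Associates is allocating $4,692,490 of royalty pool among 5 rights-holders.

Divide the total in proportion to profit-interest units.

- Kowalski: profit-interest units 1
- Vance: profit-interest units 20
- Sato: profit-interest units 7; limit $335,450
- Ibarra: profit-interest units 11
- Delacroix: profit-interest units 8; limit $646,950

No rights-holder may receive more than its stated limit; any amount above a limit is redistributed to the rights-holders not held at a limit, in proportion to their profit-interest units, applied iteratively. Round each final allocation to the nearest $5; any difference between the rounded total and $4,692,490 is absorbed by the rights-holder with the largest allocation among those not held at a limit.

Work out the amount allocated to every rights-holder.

Kowalski: $115,940 | Vance: $2,318,805 | Sato: $335,450 | Ibarra: $1,275,345 | Delacroix: $646,950

Profit-interest units total: 47.
Proportional shares (ignoring caps): Kowalski 99,840.21; Vance 1,996,804.26; Sato 698,881.49; Ibarra 1,098,242.34; Delacroix 798,721.70.
Capped: Sato ($335,450), Delacroix ($646,950); residual $3,710,090 reallocated over remaining profit-interest units 32.
Shares after redistribution: Kowalski 115,940.31 → $115,940; Vance 2,318,806.25 → $2,318,805; Ibarra 1,275,343.44 → $1,275,345.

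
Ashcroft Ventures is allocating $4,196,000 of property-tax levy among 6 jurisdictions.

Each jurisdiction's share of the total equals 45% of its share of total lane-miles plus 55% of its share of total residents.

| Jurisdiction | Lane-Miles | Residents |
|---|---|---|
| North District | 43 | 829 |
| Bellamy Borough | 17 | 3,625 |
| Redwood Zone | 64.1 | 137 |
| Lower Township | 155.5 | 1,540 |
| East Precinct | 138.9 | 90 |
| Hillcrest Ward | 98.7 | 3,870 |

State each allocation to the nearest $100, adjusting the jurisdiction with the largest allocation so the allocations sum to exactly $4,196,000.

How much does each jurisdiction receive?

Lane-miles total 517.2; residents total 10,091.
Blended shares (45% lane-miles + 55% residents): North District 0.0826; Bellamy Borough 0.2124; Redwood Zone 0.0632; Lower Township 0.2192; East Precinct 0.1258; Hillcrest Ward 0.2968.
Raw shares: North District 346,576.26; Bellamy Borough 891,097.10; Redwood Zone 265,348.79; Lower Township 919,897.49; East Precinct 527,680.69; Hillcrest Ward 1,245,399.66.
Rounded to nearest $100: North District $346,600; Bellamy Borough $891,100; Redwood Zone $265,300; Lower Township $919,900; East Precinct $527,700; Hillcrest Ward $1,245,400. Sum = $4,196,000.
Sum already equals the total — no adjustment.

North District: $346,600 · Bellamy Borough: $891,100 · Redwood Zone: $265,300 · Lower Township: $919,900 · East Precinct: $527,700 · Hillcrest Ward: $1,245,400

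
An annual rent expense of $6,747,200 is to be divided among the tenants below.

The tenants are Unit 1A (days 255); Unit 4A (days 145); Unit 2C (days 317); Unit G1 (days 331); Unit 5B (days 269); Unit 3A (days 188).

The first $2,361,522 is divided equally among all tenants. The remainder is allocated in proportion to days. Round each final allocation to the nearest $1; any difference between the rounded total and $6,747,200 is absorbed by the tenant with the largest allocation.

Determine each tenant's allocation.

Equal tier: $2,361,522 ÷ 6 = $393,587 apiece.
Remainder $4,385,678 by days (total 1,505): Unit 1A 743,088.30 → $743,088; Unit 4A 422,540.41 → $422,540; Unit 2C 923,760.75 → $923,761; Unit G1 964,557.75 → $964,558; Unit 5B 783,885.30 → $783,885; Unit 3A 547,845.49 → $547,845.
Rounding difference +$1 on remainder applied to Unit G1.
Totals: Unit 1A $393,587 + $743,088 = $1,136,675; Unit 4A $393,587 + $422,540 = $816,127; Unit 2C $393,587 + $923,761 = $1,317,348; Unit G1 $393,587 + $964,559 = $1,358,146; Unit 5B $393,587 + $783,885 = $1,177,472; Unit 3A $393,587 + $547,845 = $941,432.

Unit 1A: $1,136,675 · Unit 4A: $816,127 · Unit 2C: $1,317,348 · Unit G1: $1,358,146 · Unit 5B: $1,177,472 · Unit 3A: $941,432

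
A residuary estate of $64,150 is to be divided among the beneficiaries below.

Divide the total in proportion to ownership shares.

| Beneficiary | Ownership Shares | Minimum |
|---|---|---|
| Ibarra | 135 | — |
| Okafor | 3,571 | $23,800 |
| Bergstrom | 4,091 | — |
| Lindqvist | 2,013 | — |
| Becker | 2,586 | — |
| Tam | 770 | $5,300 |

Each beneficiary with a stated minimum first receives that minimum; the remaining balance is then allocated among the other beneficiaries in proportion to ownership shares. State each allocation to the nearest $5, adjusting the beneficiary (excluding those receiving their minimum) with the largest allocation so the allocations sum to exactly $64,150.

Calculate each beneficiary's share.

Minimums first: Okafor $23,800; Tam $5,300. Remaining pool $35,050.
Remaining pool split over remaining ownership shares 8,825: Ibarra 536.18 → $535; Bergstrom 16,248.11 → $16,250; Lindqvist 7,994.97 → $7,995; Becker 10,270.74 → $10,270.

Ibarra: $535 | Okafor: $23,800 | Bergstrom: $16,250 | Lindqvist: $7,995 | Becker: $10,270 | Tam: $5,300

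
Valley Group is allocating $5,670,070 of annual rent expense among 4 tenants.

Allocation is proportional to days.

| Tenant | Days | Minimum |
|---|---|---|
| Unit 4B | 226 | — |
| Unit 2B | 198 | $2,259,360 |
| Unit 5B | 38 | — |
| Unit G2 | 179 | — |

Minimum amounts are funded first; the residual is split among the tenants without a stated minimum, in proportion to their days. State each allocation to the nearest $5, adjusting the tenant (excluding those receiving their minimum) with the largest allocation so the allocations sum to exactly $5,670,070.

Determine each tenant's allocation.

Unit 4B: $1,740,005 | Unit 2B: $2,259,360 | Unit 5B: $292,565 | Unit G2: $1,378,140

Fund the minimums — Unit 2B $2,259,360. Balance $3,410,710.
Balance split over remaining days 443: Unit 4B 1,740,001.04 → $1,740,000; Unit 5B 292,566.55 → $292,565; Unit G2 1,378,142.42 → $1,378,140.
Rounding difference +$5 applied to Unit 4B → $1,740,005.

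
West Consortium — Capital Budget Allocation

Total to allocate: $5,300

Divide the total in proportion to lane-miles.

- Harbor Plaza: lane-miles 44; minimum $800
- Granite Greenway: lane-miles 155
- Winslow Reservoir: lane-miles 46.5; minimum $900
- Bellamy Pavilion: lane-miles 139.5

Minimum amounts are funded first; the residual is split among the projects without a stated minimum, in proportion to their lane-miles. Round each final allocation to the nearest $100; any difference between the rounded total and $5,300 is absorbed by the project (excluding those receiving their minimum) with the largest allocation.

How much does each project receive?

Harbor Plaza: $800 | Granite Greenway: $1,900 | Winslow Reservoir: $900 | Bellamy Pavilion: $1,700

Minimums first: Harbor Plaza $800; Winslow Reservoir $900. Residual $3,600.
Residual split over remaining lane-miles 294.5: Granite Greenway 1,894.74 → $1,900; Bellamy Pavilion 1,705.26 → $1,700.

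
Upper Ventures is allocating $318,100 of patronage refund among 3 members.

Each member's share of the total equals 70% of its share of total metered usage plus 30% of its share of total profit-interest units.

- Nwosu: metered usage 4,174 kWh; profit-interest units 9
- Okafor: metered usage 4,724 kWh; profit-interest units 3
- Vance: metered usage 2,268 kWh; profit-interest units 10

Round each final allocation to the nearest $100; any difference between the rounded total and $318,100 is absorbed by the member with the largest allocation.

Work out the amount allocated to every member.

Totals — metered usage 11,166, profit-interest units 22.
Composite weights (70% metered usage + 30% profit-interest units): Nwosu 0.3844; Okafor 0.3371; Vance 0.2785.
Pro-rata amounts: Nwosu 122,276.57; Okafor 107,218.19; Vance 88,605.25.
At nearest $100: Nwosu $122,300; Okafor $107,200; Vance $88,600. Sum = $318,100.
No rounding difference to absorb.

Nwosu: $122,300 · Okafor: $107,200 · Vance: $88,600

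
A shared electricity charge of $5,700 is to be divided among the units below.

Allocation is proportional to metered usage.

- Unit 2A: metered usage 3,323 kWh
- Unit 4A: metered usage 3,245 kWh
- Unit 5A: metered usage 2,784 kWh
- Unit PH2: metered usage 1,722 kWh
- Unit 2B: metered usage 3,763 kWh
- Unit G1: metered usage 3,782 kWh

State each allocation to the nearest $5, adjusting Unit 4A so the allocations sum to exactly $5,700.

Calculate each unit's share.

Sum of metered usage: 18,619.
Pro-rata amounts: Unit 2A 3,323/18,619 × $5,700 = 1,017.30; Unit 4A 3,245/18,619 × $5,700 = 993.42; Unit 5A 2,784/18,619 × $5,700 = 852.29; Unit PH2 1,722/18,619 × $5,700 = 527.17; Unit 2B 3,763/18,619 × $5,700 = 1,152.00; Unit G1 3,782/18,619 × $5,700 = 1,157.82.
At nearest $5: Unit 2A $1,015; Unit 4A $995; Unit 5A $850; Unit PH2 $525; Unit 2B $1,150; Unit G1 $1,160. Sum = $5,695.
Difference $5,700 − $5,695 = +$5 applied to Unit 4A: Unit 4A becomes $1,000.

Unit 2A: $1,015 | Unit 4A: $1,000 | Unit 5A: $850 | Unit PH2: $525 | Unit 2B: $1,150 | Unit G1: $1,160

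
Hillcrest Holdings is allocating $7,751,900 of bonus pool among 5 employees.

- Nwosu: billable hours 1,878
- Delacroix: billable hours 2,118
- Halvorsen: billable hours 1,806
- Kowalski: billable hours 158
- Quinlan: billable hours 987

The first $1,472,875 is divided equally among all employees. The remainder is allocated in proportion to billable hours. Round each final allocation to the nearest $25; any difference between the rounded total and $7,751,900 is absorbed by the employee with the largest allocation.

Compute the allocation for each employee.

Nwosu: $1,992,000 | Delacroix: $2,208,925 | Halvorsen: $1,926,925 | Kowalski: $437,375 | Quinlan: $1,186,675

$1,472,875 shared equally gives $294,575 per employee.
Remainder $6,279,025 by billable hours (total 6,947): Nwosu 1,697,424.64 → $1,697,425; Delacroix 1,914,347.91 → $1,914,350; Halvorsen 1,632,347.65 → $1,632,350; Kowalski 142,807.82 → $142,800; Quinlan 892,096.97 → $892,100.
Totals: Nwosu $294,575 + $1,697,425 = $1,992,000; Delacroix $294,575 + $1,914,350 = $2,208,925; Halvorsen $294,575 + $1,632,350 = $1,926,925; Kowalski $294,575 + $142,800 = $437,375; Quinlan $294,575 + $892,100 = $1,186,675.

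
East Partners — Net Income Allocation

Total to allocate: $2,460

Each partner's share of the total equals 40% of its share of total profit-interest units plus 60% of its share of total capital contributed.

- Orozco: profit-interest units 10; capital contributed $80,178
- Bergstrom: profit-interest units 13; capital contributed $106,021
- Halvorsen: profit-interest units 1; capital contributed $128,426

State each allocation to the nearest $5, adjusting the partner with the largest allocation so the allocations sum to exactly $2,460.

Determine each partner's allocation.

Orozco: $785 | Bergstrom: $1,030 | Halvorsen: $645

Totals — profit-interest units 24, capital contributed 314,625.
Blended shares (40% profit-interest units + 60% capital contributed): Orozco 0.3196; Bergstrom 0.4189; Halvorsen 0.2616.
Raw shares: Orozco 786.14; Bergstrom 1,030.38; Halvorsen 643.48.
Rounded to nearest $5: Orozco $785; Bergstrom $1,030; Halvorsen $645. Sum = $2,460.
Rounded total matches; no reconciliation needed.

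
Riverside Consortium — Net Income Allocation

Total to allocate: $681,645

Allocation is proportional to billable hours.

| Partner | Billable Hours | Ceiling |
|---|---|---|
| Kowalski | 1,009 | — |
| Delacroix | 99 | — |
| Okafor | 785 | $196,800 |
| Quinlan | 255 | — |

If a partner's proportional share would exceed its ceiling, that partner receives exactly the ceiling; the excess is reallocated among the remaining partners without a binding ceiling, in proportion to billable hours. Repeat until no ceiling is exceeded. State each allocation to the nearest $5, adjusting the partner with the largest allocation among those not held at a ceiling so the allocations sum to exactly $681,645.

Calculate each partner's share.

Sum of billable hours: 2,148.
Pro-rata shares before constraints: Kowalski 320,195.44; Delacroix 31,416.60; Okafor 249,111.42; Quinlan 80,921.54.
Cap binds for Okafor ($196,800); residual $484,845 reallocated over remaining billable hours 1,363.
Redistributed shares: Kowalski 358,920.47 → $358,920; Delacroix 35,216.18 → $35,215; Quinlan 90,708.35 → $90,710.

Kowalski: $358,920; Delacroix: $35,215; Okafor: $196,800; Quinlan: $90,710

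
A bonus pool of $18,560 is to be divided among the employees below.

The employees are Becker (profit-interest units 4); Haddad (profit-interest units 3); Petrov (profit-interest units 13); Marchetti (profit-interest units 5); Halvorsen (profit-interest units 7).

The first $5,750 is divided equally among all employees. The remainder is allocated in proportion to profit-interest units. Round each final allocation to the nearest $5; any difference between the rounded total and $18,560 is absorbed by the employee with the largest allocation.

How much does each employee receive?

Equal tier: $5,750 ÷ 5 = $1,150 apiece.
Remainder $12,810 by profit-interest units (total 32): Becker 1,601.25 → $1,600; Haddad 1,200.94 → $1,200; Petrov 5,204.06 → $5,205; Marchetti 2,001.56 → $2,000; Halvorsen 2,802.19 → $2,800.
Rounding difference +$5 on remainder applied to Petrov.
Totals: Becker $1,150 + $1,600 = $2,750; Haddad $1,150 + $1,200 = $2,350; Petrov $1,150 + $5,210 = $6,360; Marchetti $1,150 + $2,000 = $3,150; Halvorsen $1,150 + $2,800 = $3,950.

Becker: $2,750; Haddad: $2,350; Petrov: $6,360; Marchetti: $3,150; Halvorsen: $3,950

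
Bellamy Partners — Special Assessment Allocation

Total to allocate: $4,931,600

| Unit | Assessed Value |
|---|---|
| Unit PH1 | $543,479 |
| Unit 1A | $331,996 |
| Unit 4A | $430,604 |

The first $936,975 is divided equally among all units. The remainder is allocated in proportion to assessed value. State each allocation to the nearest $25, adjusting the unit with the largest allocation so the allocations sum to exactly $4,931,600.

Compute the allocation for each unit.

Unit PH1: $1,974,550 | Unit 1A: $1,327,725 | Unit 4A: $1,629,325

Equal tier: $936,975 ÷ 3 = $312,325 apiece.
Remainder $3,994,625 by assessed value (total 1,306,079): Unit PH1 1,662,223.19 → $1,662,225; Unit 1A 1,015,405.29 → $1,015,400; Unit 4A 1,316,996.52 → $1,317,000.
Totals: Unit PH1 $312,325 + $1,662,225 = $1,974,550; Unit 1A $312,325 + $1,015,400 = $1,327,725; Unit 4A $312,325 + $1,317,000 = $1,629,325.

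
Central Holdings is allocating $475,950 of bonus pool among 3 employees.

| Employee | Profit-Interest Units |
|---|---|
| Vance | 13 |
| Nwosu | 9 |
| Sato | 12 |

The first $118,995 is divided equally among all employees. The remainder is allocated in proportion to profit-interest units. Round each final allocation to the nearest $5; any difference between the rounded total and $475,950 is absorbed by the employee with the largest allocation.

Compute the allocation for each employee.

$118,995 shared equally gives $39,665 per employee.
Remainder $356,955 by profit-interest units (total 34): Vance 136,482.79 → $136,485; Nwosu 94,488.09 → $94,490; Sato 125,984.12 → $125,985.
Rounding difference −$5 on remainder applied to Vance.
Totals: Vance $39,665 + $136,480 = $176,145; Nwosu $39,665 + $94,490 = $134,155; Sato $39,665 + $125,985 = $165,650.

Vance: $176,145; Nwosu: $134,155; Sato: $165,650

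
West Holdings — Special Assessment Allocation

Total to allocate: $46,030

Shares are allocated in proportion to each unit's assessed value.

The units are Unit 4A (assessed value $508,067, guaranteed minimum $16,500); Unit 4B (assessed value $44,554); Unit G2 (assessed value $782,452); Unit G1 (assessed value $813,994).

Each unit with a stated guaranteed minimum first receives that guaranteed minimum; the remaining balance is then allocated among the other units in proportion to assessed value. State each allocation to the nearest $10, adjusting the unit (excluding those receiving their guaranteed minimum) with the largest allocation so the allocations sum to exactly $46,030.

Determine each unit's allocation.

Fund the minimums — Unit 4A $16,500. Balance $29,530.
Balance split over remaining assessed value 1,641,000: Unit 4B 801.75 → $800; Unit G2 14,080.32 → $14,080; Unit G1 14,647.92 → $14,650.

Unit 4A: $16,500 · Unit 4B: $800 · Unit G2: $14,080 · Unit G1: $14,650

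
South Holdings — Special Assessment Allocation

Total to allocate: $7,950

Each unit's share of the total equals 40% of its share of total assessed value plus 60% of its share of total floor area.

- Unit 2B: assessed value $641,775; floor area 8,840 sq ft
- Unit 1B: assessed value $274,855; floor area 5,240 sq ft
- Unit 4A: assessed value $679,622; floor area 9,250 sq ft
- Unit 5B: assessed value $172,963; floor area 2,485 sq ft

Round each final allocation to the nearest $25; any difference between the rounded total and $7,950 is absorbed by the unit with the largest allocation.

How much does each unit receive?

Totals — assessed value 1,769,215, floor area 25,815.
Composite weights (40% assessed value + 60% floor area): Unit 2B 0.3506; Unit 1B 0.1839; Unit 4A 0.3686; Unit 5B 0.0969.
Raw shares: Unit 2B 2,786.95; Unit 1B 1,462.25; Unit 4A 2,930.74; Unit 5B 770.05.
After rounding ($25): Unit 2B $2,775; Unit 1B $1,450; Unit 4A $2,925; Unit 5B $775. Sum = $7,925.
Difference $7,950 − $7,925 = +$25 applied to largest allocation (Unit 4A): Unit 4A becomes $2,950.

Unit 2B: $2,775 · Unit 1B: $1,450 · Unit 4A: $2,950 · Unit 5B: $775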